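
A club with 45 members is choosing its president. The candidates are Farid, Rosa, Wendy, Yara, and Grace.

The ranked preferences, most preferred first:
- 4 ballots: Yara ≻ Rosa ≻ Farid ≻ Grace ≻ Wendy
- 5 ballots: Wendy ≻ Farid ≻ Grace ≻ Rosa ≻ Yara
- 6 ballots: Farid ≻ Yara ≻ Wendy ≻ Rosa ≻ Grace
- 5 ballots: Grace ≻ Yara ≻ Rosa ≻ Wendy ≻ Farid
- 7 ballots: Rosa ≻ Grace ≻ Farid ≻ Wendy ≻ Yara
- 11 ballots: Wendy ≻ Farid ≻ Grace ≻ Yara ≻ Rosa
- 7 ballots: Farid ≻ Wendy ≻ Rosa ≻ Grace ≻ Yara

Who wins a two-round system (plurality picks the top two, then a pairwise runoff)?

Round 1 first-place votes: Farid 13, Rosa 7, Wendy 16, Yara 4, Grace 5. Wendy and Farid advance.
Runoff: Wendy is ranked above Farid on 21 ballots, Farid above Wendy on 24.

Farid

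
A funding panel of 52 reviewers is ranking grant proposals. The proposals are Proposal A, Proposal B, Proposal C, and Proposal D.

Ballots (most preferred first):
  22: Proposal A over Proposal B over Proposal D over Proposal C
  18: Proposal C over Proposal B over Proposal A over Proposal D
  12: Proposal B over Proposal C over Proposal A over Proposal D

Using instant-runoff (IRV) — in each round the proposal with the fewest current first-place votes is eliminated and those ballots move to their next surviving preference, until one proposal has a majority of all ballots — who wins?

Round 1: Proposal A 22, Proposal B 12, Proposal C 18, Proposal D 0. Proposal D eliminated.
Round 2: Proposal A 22, Proposal B 12, Proposal C 18. Proposal B eliminated.
Round 3: Proposal A 22, Proposal C 30. Proposal C has a majority (≥27).

Proposal C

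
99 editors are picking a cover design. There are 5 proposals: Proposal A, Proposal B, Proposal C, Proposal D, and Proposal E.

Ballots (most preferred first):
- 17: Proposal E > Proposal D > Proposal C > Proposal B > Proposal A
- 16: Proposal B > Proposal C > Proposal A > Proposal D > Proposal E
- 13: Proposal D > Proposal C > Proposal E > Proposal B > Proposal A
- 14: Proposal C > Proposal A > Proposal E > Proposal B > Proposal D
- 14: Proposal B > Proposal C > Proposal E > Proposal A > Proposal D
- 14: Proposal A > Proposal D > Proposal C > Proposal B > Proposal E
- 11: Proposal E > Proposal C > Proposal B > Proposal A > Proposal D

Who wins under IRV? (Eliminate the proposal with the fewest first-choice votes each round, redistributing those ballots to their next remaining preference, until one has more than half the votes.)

Round 1: Proposal A 14, Proposal B 30, Proposal C 14, Proposal D 13, Proposal E 28. Proposal D eliminated.
Round 2: Proposal A 14, Proposal B 30, Proposal C 27, Proposal E 28. Proposal A eliminated.
Round 3: Proposal B 30, Proposal C 41, Proposal E 28. Proposal E eliminated.
Round 4: Proposal B 30, Proposal C 69. Proposal C has a majority (≥50).

Proposal C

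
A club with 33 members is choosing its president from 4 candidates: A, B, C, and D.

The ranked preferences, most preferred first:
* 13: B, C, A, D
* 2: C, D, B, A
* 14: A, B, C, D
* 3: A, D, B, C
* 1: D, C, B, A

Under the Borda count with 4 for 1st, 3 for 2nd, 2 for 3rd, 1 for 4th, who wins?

B

A: 13×2 + 2×1 + 14×4 + 3×4 + 1×1 = 97
B: 13×4 + 2×2 + 14×3 + 3×2 + 1×2 = 106
C: 13×3 + 2×4 + 14×2 + 3×1 + 1×3 = 81
D: 13×1 + 2×3 + 14×1 + 3×3 + 1×4 = 46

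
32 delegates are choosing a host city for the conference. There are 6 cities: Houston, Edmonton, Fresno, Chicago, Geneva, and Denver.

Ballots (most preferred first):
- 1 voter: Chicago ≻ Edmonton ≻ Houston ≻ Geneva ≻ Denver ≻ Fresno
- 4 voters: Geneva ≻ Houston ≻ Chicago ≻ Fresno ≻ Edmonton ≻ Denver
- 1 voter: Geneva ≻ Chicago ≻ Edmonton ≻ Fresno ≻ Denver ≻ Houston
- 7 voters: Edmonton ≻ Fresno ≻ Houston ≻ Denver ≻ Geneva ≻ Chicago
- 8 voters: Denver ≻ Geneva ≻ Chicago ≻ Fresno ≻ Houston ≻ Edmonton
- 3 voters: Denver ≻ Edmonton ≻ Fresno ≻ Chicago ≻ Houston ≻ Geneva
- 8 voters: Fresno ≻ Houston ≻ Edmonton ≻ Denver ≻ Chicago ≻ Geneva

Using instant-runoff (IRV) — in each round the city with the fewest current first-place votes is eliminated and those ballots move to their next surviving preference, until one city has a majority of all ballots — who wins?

Round 1: Houston 0, Edmonton 7, Fresno 8, Chicago 1, Geneva 5, Denver 11. Houston eliminated.
Round 2: Edmonton 7, Fresno 8, Chicago 1, Geneva 5, Denver 11. Chicago eliminated.
Round 3: Edmonton 8, Fresno 8, Geneva 5, Denver 11. Geneva eliminated.
Round 4: Edmonton 9, Fresno 12, Denver 11. Edmonton eliminated.
Round 5: Fresno 20, Denver 12. Fresno has a majority (≥17).

Fresno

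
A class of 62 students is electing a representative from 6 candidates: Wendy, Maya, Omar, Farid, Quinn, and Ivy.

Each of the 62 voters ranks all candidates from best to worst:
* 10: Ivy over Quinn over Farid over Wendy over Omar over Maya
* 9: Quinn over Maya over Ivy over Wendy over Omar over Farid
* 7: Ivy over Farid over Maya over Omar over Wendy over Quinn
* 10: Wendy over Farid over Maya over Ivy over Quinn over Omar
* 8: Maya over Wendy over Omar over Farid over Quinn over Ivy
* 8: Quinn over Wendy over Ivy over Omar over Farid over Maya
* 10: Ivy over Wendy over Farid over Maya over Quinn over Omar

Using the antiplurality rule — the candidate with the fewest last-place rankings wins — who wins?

Last-place votes: Wendy 0, Maya 18, Omar 20, Farid 9, Quinn 7, Ivy 8.

Wendy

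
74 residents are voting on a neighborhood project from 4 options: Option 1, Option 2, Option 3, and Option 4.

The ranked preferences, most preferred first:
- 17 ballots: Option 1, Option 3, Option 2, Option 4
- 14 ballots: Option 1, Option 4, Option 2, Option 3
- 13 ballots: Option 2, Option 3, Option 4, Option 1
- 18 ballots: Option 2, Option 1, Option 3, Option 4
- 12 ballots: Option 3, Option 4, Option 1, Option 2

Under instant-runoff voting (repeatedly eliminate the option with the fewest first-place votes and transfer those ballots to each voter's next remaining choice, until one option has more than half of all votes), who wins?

Option 1

Round 1: Option 1 31, Option 2 31, Option 3 12, Option 4 0. Option 4 eliminated.
Round 2: Option 1 31, Option 2 31, Option 3 12. Option 3 eliminated.
Round 3: Option 1 43, Option 2 31. Option 1 has a majority (≥38).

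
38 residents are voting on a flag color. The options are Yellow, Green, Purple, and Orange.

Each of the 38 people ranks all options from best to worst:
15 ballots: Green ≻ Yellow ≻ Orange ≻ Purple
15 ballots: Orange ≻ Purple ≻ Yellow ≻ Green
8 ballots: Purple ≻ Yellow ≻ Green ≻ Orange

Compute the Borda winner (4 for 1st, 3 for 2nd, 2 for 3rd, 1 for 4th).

Yellow: 15×3 + 15×2 + 8×3 = 99
Green: 15×4 + 15×1 + 8×2 = 91
Purple: 15×1 + 15×3 + 8×4 = 92
Orange: 15×2 + 15×4 + 8×1 = 98

Yellow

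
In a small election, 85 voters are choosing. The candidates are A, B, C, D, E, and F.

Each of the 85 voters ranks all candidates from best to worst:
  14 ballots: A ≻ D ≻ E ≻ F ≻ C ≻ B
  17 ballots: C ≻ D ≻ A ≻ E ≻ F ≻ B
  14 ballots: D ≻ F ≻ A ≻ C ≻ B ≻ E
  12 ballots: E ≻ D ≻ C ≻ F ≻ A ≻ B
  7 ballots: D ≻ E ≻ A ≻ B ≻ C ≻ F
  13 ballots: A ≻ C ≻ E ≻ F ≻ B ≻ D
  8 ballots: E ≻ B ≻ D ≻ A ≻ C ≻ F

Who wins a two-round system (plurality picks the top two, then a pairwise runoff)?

D

Round 1 first-place votes: A 27, B 0, C 17, D 21, E 20, F 0. A and D advance.
Runoff: A is ranked above D on 27 ballots, D above A on 58.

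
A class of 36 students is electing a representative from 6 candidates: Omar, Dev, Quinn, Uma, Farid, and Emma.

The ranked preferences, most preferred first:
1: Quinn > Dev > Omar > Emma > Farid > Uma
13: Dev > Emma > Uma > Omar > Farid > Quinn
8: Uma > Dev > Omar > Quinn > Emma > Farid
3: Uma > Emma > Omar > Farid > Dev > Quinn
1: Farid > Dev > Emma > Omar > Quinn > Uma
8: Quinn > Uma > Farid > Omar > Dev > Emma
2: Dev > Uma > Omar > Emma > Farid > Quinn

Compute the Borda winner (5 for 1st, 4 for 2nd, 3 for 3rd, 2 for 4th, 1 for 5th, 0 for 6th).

Omar: 1×3 + 13×2 + 8×3 + 3×3 + 1×2 + 8×2 + 2×3 = 86
Dev: 1×4 + 13×5 + 8×4 + 3×1 + 1×4 + 8×1 + 2×5 = 126
Quinn: 1×5 + 13×0 + 8×2 + 3×0 + 1×1 + 8×5 + 2×0 = 62
Uma: 1×0 + 13×3 + 8×5 + 3×5 + 1×0 + 8×4 + 2×4 = 134
Farid: 1×1 + 13×1 + 8×0 + 3×2 + 1×5 + 8×3 + 2×1 = 51
Emma: 1×2 + 13×4 + 8×1 + 3×4 + 1×3 + 8×0 + 2×2 = 81

Uma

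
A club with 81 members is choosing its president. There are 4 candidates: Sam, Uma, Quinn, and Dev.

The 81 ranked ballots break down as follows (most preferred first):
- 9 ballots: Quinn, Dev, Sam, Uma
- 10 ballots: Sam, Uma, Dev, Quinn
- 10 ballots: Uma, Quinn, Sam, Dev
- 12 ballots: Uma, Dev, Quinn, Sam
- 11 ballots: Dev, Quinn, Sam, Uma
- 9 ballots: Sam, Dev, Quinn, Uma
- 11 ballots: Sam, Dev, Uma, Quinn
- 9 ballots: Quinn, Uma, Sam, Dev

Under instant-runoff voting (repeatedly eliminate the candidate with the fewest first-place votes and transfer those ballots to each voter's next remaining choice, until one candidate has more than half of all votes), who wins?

Quinn

Round 1: Sam 30, Uma 22, Quinn 18, Dev 11. Dev eliminated.
Round 2: Sam 30, Uma 22, Quinn 29. Uma eliminated.
Round 3: Sam 30, Quinn 51. Quinn has a majority (≥41).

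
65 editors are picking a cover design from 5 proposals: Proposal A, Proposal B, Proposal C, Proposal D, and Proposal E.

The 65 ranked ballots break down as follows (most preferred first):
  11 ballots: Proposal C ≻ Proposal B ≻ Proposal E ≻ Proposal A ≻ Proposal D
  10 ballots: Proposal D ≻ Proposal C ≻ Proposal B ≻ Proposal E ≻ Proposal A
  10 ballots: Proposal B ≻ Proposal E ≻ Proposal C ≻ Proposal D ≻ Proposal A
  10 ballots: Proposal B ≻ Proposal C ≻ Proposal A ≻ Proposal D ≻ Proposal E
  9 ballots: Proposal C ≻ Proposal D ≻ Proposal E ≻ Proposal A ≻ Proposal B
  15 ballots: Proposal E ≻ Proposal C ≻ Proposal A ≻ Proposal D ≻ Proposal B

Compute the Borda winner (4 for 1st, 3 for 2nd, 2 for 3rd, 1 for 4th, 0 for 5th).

Proposal A: 11×1 + 10×0 + 10×0 + 10×2 + 9×1 + 15×2 = 70
Proposal B: 11×3 + 10×2 + 10×4 + 10×4 + 9×0 + 15×0 = 133
Proposal C: 11×4 + 10×3 + 10×2 + 10×3 + 9×4 + 15×3 = 205
Proposal D: 11×0 + 10×4 + 10×1 + 10×1 + 9×3 + 15×1 = 102
Proposal E: 11×2 + 10×1 + 10×3 + 10×0 + 9×2 + 15×4 = 140

Proposal C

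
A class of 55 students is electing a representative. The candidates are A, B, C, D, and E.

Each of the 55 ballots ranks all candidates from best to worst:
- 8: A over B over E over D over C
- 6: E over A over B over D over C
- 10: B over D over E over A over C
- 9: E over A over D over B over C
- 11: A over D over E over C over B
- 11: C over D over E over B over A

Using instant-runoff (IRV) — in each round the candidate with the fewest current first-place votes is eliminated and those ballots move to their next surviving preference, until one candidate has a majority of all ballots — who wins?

E

Round 1: A 19, B 10, C 11, D 0, E 15. D eliminated.
Round 2: A 19, B 10, C 11, E 15. B eliminated.
Round 3: A 19, C 11, E 25. C eliminated.
Round 4: A 19, E 36. E has a majority (≥28).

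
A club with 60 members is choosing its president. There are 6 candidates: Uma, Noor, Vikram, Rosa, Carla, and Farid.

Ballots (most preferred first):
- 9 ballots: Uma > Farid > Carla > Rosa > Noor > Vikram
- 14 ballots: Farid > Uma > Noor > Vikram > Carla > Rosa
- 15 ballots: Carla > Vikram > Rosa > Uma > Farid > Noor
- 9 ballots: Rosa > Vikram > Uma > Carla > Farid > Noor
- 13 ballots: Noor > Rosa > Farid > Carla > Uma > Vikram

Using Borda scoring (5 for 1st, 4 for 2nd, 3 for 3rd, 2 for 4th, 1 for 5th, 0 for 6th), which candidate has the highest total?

Uma: 9×5 + 14×4 + 15×2 + 9×3 + 13×1 = 171
Noor: 9×1 + 14×3 + 15×0 + 9×0 + 13×5 = 116
Vikram: 9×0 + 14×2 + 15×4 + 9×4 + 13×0 = 124
Rosa: 9×2 + 14×0 + 15×3 + 9×5 + 13×4 = 160
Carla: 9×3 + 14×1 + 15×5 + 9×2 + 13×2 = 160
Farid: 9×4 + 14×5 + 15×1 + 9×1 + 13×3 = 169

Uma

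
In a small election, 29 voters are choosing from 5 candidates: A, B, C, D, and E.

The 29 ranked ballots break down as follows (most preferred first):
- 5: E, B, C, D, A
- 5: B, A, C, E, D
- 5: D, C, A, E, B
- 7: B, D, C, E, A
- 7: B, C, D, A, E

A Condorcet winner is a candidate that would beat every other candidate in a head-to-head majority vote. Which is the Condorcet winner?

B vs A: 24–5
B vs C: 24–5
B vs D: 24–5
B vs E: 19–10
B beats every other candidate.

B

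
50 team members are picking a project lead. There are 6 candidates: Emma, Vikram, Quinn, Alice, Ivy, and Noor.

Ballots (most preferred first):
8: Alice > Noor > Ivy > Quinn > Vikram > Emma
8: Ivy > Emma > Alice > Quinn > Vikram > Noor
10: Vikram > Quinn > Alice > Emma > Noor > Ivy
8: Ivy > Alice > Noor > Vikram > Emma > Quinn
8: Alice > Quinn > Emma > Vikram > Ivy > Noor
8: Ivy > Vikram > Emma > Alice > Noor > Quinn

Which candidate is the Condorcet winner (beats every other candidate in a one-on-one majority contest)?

Alice

Alice vs Emma: 34–16
Alice vs Vikram: 32–18
Alice vs Quinn: 40–10
Alice vs Ivy: 26–24
Alice vs Noor: 50–0
Alice beats every other candidate.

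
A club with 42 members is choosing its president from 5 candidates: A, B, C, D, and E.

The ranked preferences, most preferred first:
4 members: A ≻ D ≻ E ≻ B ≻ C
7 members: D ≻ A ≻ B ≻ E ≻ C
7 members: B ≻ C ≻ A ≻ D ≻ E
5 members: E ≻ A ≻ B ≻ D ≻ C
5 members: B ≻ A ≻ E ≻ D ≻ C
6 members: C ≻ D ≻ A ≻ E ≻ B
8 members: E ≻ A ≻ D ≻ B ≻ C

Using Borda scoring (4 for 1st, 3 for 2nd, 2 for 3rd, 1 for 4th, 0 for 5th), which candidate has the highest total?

A: 4×4 + 7×3 + 7×2 + 5×3 + 5×3 + 6×2 + 8×3 = 117
B: 4×1 + 7×2 + 7×4 + 5×2 + 5×4 + 6×0 + 8×1 = 84
C: 4×0 + 7×0 + 7×3 + 5×0 + 5×0 + 6×4 + 8×0 = 45
D: 4×3 + 7×4 + 7×1 + 5×1 + 5×1 + 6×3 + 8×2 = 91
E: 4×2 + 7×1 + 7×0 + 5×4 + 5×2 + 6×1 + 8×4 = 83

A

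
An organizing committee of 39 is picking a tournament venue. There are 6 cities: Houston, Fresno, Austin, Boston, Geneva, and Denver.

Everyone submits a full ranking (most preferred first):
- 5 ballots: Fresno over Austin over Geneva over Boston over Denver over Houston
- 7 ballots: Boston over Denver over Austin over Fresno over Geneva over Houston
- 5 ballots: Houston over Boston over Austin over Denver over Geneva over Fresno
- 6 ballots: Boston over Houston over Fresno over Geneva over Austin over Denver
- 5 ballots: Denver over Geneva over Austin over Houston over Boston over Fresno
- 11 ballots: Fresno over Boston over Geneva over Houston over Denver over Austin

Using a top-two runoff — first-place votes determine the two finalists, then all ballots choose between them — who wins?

Boston

Round 1 first-place votes: Houston 5, Fresno 16, Austin 0, Boston 13, Geneva 0, Denver 5. Fresno and Boston advance.
Runoff: Fresno is ranked above Boston on 16 ballots, Boston above Fresno on 23.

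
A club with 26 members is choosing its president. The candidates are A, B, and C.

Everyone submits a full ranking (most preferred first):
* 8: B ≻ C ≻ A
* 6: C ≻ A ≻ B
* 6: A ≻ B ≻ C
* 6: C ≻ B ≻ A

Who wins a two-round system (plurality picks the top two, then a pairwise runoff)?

Round 1 first-place votes: A 6, B 8, C 12. C and B advance.
Runoff: C is ranked above B on 12 ballots, B above C on 14.

B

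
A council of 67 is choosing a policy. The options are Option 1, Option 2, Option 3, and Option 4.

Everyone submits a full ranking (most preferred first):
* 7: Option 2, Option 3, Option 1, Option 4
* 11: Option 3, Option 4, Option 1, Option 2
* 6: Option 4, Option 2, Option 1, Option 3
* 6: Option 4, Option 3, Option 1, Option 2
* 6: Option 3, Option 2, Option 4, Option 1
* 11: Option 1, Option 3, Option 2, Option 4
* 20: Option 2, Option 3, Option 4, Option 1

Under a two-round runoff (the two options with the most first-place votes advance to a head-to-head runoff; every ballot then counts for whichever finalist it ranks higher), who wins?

Round 1 first-place votes: Option 1 11, Option 2 27, Option 3 17, Option 4 12. Option 2 and Option 3 advance.
Runoff: Option 2 is ranked above Option 3 on 33 ballots, Option 3 above Option 2 on 34.

Option 3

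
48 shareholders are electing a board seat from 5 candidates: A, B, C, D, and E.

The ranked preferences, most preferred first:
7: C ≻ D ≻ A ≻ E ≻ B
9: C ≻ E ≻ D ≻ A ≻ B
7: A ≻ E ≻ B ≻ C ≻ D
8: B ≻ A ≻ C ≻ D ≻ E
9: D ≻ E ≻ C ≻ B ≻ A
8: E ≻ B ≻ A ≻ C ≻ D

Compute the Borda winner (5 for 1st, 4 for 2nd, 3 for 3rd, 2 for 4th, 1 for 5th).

E

A: 7×3 + 9×2 + 7×5 + 8×4 + 9×1 + 8×3 = 139
B: 7×1 + 9×1 + 7×3 + 8×5 + 9×2 + 8×4 = 127
C: 7×5 + 9×5 + 7×2 + 8×3 + 9×3 + 8×2 = 161
D: 7×4 + 9×3 + 7×1 + 8×2 + 9×5 + 8×1 = 131
E: 7×2 + 9×4 + 7×4 + 8×1 + 9×4 + 8×5 = 162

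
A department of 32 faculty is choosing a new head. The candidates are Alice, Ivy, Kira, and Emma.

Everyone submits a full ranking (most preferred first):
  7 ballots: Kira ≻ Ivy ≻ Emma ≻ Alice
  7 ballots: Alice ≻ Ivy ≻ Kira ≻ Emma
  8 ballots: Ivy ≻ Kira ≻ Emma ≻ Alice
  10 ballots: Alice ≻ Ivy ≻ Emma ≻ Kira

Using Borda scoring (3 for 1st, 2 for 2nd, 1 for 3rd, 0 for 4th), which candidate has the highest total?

Alice: 7×0 + 7×3 + 8×0 + 10×3 = 51
Ivy: 7×2 + 7×2 + 8×3 + 10×2 = 72
Kira: 7×3 + 7×1 + 8×2 + 10×0 = 44
Emma: 7×1 + 7×0 + 8×1 + 10×1 = 25

Ivy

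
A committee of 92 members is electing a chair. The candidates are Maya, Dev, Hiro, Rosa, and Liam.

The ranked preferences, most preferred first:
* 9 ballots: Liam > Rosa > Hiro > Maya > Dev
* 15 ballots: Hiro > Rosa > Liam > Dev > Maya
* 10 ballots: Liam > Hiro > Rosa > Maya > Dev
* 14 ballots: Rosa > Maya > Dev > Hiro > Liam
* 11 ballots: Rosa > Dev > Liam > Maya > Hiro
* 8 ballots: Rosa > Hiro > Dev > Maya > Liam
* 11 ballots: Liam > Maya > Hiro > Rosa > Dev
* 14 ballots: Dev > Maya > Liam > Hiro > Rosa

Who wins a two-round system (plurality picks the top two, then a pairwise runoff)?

Rosa

Round 1 first-place votes: Maya 0, Dev 14, Hiro 15, Rosa 33, Liam 30. Rosa and Liam advance.
Runoff: Rosa is ranked above Liam on 48 ballots, Liam above Rosa on 44.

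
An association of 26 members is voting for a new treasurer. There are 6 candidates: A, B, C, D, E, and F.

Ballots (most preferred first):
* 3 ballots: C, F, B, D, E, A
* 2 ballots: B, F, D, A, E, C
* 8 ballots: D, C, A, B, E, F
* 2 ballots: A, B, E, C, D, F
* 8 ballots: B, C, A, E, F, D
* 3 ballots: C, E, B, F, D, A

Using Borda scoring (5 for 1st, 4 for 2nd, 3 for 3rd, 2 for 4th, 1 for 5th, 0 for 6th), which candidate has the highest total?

C

A: 3×0 + 2×2 + 8×3 + 2×5 + 8×3 + 3×0 = 62
B: 3×3 + 2×5 + 8×2 + 2×4 + 8×5 + 3×3 = 92
C: 3×5 + 2×0 + 8×4 + 2×2 + 8×4 + 3×5 = 98
D: 3×2 + 2×3 + 8×5 + 2×1 + 8×0 + 3×1 = 57
E: 3×1 + 2×1 + 8×1 + 2×3 + 8×2 + 3×4 = 47
F: 3×4 + 2×4 + 8×0 + 2×0 + 8×1 + 3×2 = 34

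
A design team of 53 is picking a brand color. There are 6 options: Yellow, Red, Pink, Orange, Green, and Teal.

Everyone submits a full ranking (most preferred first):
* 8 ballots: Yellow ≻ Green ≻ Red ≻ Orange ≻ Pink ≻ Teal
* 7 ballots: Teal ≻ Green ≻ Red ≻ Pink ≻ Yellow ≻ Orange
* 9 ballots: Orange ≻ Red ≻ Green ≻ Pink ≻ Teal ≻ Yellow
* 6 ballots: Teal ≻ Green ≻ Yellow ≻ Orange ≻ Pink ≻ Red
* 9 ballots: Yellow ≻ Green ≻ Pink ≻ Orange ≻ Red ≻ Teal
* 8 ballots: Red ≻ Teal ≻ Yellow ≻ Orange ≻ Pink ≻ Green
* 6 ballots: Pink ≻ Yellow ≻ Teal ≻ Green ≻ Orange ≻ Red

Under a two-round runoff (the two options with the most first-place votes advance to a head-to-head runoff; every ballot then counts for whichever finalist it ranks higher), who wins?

Round 1 first-place votes: Yellow 17, Red 8, Pink 6, Orange 9, Green 0, Teal 13. Yellow and Teal advance.
Runoff: Yellow is ranked above Teal on 23 ballots, Teal above Yellow on 30.

Teal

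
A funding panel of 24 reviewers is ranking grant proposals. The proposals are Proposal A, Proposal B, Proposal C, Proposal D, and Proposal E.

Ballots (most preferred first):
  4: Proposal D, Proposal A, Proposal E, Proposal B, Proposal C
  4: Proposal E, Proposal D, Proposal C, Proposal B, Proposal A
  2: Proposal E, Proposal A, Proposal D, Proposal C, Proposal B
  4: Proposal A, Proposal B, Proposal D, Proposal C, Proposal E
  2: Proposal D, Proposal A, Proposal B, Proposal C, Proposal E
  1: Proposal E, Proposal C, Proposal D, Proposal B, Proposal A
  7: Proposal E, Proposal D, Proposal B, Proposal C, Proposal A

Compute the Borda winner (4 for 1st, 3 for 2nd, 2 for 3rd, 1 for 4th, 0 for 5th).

Proposal D

Proposal A: 4×3 + 4×0 + 2×3 + 4×4 + 2×3 + 1×0 + 7×0 = 40
Proposal B: 4×1 + 4×1 + 2×0 + 4×3 + 2×2 + 1×1 + 7×2 = 39
Proposal C: 4×0 + 4×2 + 2×1 + 4×1 + 2×1 + 1×3 + 7×1 = 26
Proposal D: 4×4 + 4×3 + 2×2 + 4×2 + 2×4 + 1×2 + 7×3 = 71
Proposal E: 4×2 + 4×4 + 2×4 + 4×0 + 2×0 + 1×4 + 7×4 = 64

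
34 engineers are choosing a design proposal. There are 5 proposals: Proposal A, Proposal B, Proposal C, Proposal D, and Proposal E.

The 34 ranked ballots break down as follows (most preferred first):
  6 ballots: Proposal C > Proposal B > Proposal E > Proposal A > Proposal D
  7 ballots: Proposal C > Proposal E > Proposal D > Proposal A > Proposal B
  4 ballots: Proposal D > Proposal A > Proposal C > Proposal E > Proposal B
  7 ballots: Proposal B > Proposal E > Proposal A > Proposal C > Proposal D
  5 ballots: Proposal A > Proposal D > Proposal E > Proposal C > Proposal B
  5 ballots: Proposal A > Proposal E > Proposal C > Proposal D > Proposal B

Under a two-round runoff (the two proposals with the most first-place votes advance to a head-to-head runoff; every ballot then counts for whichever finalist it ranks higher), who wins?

Round 1 first-place votes: Proposal A 10, Proposal B 7, Proposal C 13, Proposal D 4, Proposal E 0. Proposal C and Proposal A advance.
Runoff: Proposal C is ranked above Proposal A on 13 ballots, Proposal A above Proposal C on 21.

Proposal A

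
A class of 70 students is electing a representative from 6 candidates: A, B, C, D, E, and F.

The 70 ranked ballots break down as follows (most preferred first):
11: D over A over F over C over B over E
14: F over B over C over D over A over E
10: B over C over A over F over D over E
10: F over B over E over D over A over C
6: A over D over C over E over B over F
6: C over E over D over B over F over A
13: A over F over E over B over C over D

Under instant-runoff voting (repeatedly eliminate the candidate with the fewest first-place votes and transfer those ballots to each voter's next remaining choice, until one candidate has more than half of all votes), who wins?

Round 1: A 19, B 10, C 6, D 11, E 0, F 24. E eliminated.
Round 2: A 19, B 10, C 6, D 11, F 24. C eliminated.
Round 3: A 19, B 10, D 17, F 24. B eliminated.
Round 4: A 29, D 17, F 24. D eliminated.
Round 5: A 40, F 30. A has a majority (≥36).

A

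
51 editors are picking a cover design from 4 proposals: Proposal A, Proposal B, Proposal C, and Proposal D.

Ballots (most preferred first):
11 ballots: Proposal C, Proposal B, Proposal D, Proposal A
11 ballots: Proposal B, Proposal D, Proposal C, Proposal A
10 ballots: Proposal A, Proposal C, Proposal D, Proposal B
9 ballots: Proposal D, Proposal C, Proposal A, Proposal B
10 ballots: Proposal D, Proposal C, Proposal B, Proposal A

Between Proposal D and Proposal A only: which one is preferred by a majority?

Proposal D is ranked above Proposal A on 41 ballots; Proposal A above Proposal D on 10.

Proposal D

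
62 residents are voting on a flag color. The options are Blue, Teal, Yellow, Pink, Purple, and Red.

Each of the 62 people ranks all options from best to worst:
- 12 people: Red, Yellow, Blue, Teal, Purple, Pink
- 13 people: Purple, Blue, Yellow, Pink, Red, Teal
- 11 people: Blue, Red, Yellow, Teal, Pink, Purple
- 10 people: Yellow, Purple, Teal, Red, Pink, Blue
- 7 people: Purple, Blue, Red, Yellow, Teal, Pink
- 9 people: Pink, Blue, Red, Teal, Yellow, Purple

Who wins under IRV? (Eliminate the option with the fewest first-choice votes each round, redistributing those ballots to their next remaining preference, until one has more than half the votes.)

Blue

Round 1: Blue 11, Teal 0, Yellow 10, Pink 9, Purple 20, Red 12. Teal eliminated.
Round 2: Blue 11, Yellow 10, Pink 9, Purple 20, Red 12. Pink eliminated.
Round 3: Blue 20, Yellow 10, Purple 20, Red 12. Yellow eliminated.
Round 4: Blue 20, Purple 30, Red 12. Red eliminated.
Round 5: Blue 32, Purple 30. Blue has a majority (≥32).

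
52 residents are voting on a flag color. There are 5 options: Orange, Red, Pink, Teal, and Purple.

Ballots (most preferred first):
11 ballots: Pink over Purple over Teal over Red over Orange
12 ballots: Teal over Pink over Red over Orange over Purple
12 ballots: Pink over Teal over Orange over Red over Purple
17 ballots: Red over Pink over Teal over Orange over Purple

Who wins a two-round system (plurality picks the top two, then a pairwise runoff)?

Round 1 first-place votes: Orange 0, Red 17, Pink 23, Teal 12, Purple 0. Pink and Red advance.
Runoff: Pink is ranked above Red on 35 ballots, Red above Pink on 17.

Pink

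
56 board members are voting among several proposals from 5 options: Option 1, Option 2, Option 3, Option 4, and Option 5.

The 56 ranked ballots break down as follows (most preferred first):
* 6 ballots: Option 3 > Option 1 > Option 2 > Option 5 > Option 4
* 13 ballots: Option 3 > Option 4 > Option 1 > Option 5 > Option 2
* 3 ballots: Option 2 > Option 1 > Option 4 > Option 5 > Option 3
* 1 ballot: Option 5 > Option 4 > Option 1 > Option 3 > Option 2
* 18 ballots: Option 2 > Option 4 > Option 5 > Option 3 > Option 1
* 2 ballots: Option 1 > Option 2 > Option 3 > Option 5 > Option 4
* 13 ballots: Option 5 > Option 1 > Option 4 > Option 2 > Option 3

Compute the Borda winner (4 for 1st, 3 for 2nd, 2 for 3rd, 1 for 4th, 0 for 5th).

Option 4

Option 1: 6×3 + 13×2 + 3×3 + 1×2 + 18×0 + 2×4 + 13×3 = 102
Option 2: 6×2 + 13×0 + 3×4 + 1×0 + 18×4 + 2×3 + 13×1 = 115
Option 3: 6×4 + 13×4 + 3×0 + 1×1 + 18×1 + 2×2 + 13×0 = 99
Option 4: 6×0 + 13×3 + 3×2 + 1×3 + 18×3 + 2×0 + 13×2 = 128
Option 5: 6×1 + 13×1 + 3×1 + 1×4 + 18×2 + 2×1 + 13×4 = 116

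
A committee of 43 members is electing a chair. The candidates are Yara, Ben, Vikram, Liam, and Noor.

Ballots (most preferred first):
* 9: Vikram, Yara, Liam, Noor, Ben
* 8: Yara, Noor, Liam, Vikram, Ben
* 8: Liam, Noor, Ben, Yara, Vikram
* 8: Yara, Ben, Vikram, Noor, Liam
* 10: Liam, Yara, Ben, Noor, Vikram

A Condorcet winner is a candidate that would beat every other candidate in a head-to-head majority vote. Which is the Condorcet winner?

Yara

Yara vs Ben: 35–8
Yara vs Vikram: 34–9
Yara vs Liam: 25–18
Yara vs Noor: 35–8
Yara beats every other candidate.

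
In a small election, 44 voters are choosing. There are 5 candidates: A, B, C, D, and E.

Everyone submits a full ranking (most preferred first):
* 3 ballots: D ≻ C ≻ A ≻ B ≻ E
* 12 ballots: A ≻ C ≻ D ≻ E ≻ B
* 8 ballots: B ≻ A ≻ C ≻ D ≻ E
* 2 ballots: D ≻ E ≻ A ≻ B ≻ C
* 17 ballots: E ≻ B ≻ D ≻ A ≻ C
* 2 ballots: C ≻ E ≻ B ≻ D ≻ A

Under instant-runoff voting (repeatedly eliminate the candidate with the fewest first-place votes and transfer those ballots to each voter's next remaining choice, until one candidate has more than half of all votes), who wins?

Round 1: A 12, B 8, C 2, D 5, E 17. C eliminated.
Round 2: A 12, B 8, D 5, E 19. D eliminated.
Round 3: A 15, B 8, E 21. B eliminated.
Round 4: A 23, E 21. A has a majority (≥23).

A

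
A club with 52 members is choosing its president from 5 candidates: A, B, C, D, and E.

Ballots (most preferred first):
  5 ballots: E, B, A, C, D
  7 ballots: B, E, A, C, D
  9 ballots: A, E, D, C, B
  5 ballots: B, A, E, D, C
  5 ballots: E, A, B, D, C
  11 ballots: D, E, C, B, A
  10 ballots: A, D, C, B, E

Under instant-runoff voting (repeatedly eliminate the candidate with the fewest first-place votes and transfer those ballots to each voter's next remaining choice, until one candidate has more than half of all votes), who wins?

B

Round 1: A 19, B 12, C 0, D 11, E 10. C eliminated.
Round 2: A 19, B 12, D 11, E 10. E eliminated.
Round 3: A 24, B 17, D 11. D eliminated.
Round 4: A 24, B 28. B has a majority (≥27).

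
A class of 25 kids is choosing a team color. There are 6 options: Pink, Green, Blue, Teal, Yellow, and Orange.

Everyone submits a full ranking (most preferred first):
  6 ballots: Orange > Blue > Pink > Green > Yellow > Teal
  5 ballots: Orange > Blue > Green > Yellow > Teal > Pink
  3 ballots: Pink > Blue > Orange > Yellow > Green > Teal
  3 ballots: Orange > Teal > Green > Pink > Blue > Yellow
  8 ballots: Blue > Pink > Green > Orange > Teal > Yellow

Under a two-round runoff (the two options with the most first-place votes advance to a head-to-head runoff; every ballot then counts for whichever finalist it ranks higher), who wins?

Orange

Round 1 first-place votes: Pink 3, Green 0, Blue 8, Teal 0, Yellow 0, Orange 14. Orange and Blue advance.
Runoff: Orange is ranked above Blue on 14 ballots, Blue above Orange on 11.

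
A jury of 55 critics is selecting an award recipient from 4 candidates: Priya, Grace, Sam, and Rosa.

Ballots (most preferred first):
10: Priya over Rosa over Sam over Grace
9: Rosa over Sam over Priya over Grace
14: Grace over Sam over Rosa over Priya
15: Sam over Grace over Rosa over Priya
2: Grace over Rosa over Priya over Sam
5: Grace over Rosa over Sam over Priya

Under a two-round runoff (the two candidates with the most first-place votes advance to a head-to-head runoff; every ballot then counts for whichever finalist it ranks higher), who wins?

Sam

Round 1 first-place votes: Priya 10, Grace 21, Sam 15, Rosa 9. Grace and Sam advance.
Runoff: Grace is ranked above Sam on 21 ballots, Sam above Grace on 34.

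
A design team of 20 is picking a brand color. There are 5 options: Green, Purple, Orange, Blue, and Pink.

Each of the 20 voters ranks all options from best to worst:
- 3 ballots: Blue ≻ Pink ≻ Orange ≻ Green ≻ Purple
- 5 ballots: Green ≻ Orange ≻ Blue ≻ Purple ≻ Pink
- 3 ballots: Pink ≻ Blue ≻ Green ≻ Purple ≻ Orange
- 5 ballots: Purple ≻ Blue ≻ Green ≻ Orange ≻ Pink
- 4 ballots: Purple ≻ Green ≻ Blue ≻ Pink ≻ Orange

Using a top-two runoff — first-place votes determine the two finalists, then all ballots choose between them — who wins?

Green

Round 1 first-place votes: Green 5, Purple 9, Orange 0, Blue 3, Pink 3. Purple and Green advance.
Runoff: Purple is ranked above Green on 9 ballots, Green above Purple on 11.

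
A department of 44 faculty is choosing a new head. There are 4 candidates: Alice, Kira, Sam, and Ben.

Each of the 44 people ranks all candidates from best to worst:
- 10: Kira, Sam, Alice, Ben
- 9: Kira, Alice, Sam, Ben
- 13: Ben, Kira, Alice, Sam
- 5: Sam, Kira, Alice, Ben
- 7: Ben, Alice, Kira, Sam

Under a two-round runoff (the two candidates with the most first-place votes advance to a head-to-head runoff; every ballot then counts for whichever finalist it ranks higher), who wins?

Kira

Round 1 first-place votes: Alice 0, Kira 19, Sam 5, Ben 20. Ben and Kira advance.
Runoff: Ben is ranked above Kira on 20 ballots, Kira above Ben on 24.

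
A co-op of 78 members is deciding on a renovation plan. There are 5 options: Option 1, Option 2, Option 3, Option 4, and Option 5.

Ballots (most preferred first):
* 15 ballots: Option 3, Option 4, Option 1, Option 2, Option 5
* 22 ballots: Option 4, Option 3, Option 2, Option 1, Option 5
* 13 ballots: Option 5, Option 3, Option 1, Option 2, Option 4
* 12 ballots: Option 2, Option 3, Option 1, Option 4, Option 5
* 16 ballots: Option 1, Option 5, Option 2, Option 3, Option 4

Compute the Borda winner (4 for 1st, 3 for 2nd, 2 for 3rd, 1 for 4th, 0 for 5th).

Option 3

Option 1: 15×2 + 22×1 + 13×2 + 12×2 + 16×4 = 166
Option 2: 15×1 + 22×2 + 13×1 + 12×4 + 16×2 = 152
Option 3: 15×4 + 22×3 + 13×3 + 12×3 + 16×1 = 217
Option 4: 15×3 + 22×4 + 13×0 + 12×1 + 16×0 = 145
Option 5: 15×0 + 22×0 + 13×4 + 12×0 + 16×3 = 100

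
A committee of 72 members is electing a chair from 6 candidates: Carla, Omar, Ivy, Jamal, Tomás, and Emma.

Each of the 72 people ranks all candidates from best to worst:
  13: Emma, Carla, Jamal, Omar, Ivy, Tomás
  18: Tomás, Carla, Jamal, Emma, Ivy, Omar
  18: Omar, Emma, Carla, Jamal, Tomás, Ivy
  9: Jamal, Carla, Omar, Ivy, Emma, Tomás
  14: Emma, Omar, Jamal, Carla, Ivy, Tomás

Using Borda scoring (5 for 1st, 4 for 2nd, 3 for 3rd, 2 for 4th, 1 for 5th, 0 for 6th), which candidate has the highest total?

Emma

Carla: 13×4 + 18×4 + 18×3 + 9×4 + 14×2 = 242
Omar: 13×2 + 18×0 + 18×5 + 9×3 + 14×4 = 199
Ivy: 13×1 + 18×1 + 18×0 + 9×2 + 14×1 = 63
Jamal: 13×3 + 18×3 + 18×2 + 9×5 + 14×3 = 216
Tomás: 13×0 + 18×5 + 18×1 + 9×0 + 14×0 = 108
Emma: 13×5 + 18×2 + 18×4 + 9×1 + 14×5 = 252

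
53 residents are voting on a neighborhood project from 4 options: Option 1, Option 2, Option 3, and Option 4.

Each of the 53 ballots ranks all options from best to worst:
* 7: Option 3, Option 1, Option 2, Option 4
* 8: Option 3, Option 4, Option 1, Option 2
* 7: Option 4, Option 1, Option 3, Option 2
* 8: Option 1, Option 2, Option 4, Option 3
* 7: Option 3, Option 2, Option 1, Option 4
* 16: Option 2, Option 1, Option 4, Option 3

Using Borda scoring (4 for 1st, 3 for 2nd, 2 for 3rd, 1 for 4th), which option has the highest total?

Option 1: 7×3 + 8×2 + 7×3 + 8×4 + 7×2 + 16×3 = 152
Option 2: 7×2 + 8×1 + 7×1 + 8×3 + 7×3 + 16×4 = 138
Option 3: 7×4 + 8×4 + 7×2 + 8×1 + 7×4 + 16×1 = 126
Option 4: 7×1 + 8×3 + 7×4 + 8×2 + 7×1 + 16×2 = 114

Option 1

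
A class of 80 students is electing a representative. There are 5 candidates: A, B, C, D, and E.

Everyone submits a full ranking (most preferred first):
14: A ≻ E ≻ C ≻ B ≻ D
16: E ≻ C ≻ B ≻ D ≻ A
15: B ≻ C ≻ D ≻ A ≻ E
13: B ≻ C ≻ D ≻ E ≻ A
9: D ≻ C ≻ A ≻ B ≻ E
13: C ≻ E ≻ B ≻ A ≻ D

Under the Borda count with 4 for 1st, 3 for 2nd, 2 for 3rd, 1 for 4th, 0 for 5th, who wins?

C

A: 14×4 + 16×0 + 15×1 + 13×0 + 9×2 + 13×1 = 102
B: 14×1 + 16×2 + 15×4 + 13×4 + 9×1 + 13×2 = 193
C: 14×2 + 16×3 + 15×3 + 13×3 + 9×3 + 13×4 = 239
D: 14×0 + 16×1 + 15×2 + 13×2 + 9×4 + 13×0 = 108
E: 14×3 + 16×4 + 15×0 + 13×1 + 9×0 + 13×3 = 158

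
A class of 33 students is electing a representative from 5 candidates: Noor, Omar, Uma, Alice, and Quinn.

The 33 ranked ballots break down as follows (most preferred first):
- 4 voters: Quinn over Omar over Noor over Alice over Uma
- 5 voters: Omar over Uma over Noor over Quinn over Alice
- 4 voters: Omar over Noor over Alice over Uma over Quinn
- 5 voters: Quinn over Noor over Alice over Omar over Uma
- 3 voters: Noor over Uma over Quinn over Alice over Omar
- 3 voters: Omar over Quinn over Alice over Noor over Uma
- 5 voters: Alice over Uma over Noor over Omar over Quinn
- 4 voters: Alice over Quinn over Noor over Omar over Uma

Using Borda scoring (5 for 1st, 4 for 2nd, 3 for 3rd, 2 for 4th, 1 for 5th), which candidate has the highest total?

Noor: 4×3 + 5×3 + 4×4 + 5×4 + 3×5 + 3×2 + 5×3 + 4×3 = 111
Omar: 4×4 + 5×5 + 4×5 + 5×2 + 3×1 + 3×5 + 5×2 + 4×2 = 107
Uma: 4×1 + 5×4 + 4×2 + 5×1 + 3×4 + 3×1 + 5×4 + 4×1 = 76
Alice: 4×2 + 5×1 + 4×3 + 5×3 + 3×2 + 3×3 + 5×5 + 4×5 = 100
Quinn: 4×5 + 5×2 + 4×1 + 5×5 + 3×3 + 3×4 + 5×1 + 4×4 = 101

Noor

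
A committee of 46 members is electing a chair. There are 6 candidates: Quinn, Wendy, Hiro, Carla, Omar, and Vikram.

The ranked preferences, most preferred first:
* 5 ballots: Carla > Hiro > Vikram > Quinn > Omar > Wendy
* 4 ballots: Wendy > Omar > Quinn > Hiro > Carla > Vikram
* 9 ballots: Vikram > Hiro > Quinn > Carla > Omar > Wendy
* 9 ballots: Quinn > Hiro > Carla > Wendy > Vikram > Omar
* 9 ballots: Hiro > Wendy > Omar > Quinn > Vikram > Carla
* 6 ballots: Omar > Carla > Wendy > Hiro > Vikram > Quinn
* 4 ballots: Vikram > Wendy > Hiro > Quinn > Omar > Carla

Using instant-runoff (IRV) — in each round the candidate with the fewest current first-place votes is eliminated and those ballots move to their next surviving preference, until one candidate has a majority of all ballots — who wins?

Hiro

Round 1: Quinn 9, Wendy 4, Hiro 9, Carla 5, Omar 6, Vikram 13. Wendy eliminated.
Round 2: Quinn 9, Hiro 9, Carla 5, Omar 10, Vikram 13. Carla eliminated.
Round 3: Quinn 9, Hiro 14, Omar 10, Vikram 13. Quinn eliminated.
Round 4: Hiro 23, Omar 10, Vikram 13. Omar eliminated.
Round 5: Hiro 33, Vikram 13. Hiro has a majority (≥24).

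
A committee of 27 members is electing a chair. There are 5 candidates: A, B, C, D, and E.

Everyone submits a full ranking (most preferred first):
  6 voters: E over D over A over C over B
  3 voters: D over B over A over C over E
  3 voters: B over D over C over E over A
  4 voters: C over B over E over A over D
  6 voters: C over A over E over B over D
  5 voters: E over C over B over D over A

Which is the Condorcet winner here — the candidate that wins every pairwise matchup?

C vs A: 18–9
C vs B: 21–6
C vs D: 15–12
C vs E: 16–11
C beats every other candidate.

C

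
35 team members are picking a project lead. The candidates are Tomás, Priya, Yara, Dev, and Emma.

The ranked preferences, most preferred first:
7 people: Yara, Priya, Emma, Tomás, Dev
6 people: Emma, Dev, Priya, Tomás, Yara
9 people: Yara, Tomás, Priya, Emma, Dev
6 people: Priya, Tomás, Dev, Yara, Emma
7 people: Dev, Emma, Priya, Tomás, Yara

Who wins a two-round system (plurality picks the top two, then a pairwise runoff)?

Round 1 first-place votes: Tomás 0, Priya 6, Yara 16, Dev 7, Emma 6. Yara and Dev advance.
Runoff: Yara is ranked above Dev on 16 ballots, Dev above Yara on 19.

Dev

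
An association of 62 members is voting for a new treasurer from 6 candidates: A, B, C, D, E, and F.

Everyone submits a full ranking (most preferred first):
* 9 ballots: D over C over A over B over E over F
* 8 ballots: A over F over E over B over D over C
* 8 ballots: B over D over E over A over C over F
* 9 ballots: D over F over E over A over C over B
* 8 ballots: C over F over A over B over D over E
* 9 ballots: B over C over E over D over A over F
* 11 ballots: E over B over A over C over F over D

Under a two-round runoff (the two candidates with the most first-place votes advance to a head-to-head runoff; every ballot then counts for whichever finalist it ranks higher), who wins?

B

Round 1 first-place votes: A 8, B 17, C 8, D 18, E 11, F 0. D and B advance.
Runoff: D is ranked above B on 18 ballots, B above D on 44.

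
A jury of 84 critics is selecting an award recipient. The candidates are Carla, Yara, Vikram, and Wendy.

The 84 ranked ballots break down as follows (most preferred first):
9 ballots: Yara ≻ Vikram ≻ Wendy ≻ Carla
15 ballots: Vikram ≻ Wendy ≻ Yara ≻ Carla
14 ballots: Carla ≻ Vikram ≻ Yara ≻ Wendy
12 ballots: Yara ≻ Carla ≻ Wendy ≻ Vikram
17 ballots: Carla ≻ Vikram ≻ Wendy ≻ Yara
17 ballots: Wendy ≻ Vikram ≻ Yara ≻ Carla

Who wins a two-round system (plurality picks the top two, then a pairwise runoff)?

Round 1 first-place votes: Carla 31, Yara 21, Vikram 15, Wendy 17. Carla and Yara advance.
Runoff: Carla is ranked above Yara on 31 ballots, Yara above Carla on 53.

Yara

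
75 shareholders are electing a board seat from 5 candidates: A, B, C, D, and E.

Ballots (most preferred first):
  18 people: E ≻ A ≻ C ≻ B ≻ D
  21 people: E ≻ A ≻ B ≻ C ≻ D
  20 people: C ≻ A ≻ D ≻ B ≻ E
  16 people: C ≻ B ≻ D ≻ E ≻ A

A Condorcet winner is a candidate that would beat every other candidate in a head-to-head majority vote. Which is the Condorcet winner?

E vs A: 55–20
E vs B: 39–36
E vs C: 39–36
E vs D: 39–36
E beats every other candidate.

E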